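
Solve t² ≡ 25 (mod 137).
The square roots of 25 mod 137 are 132 and 5. Verify: 132² = 17424 ≡ 25 (mod 137)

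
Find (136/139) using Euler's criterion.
(136/139) = 136^{69} mod 139 = 1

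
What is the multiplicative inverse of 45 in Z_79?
72

Using Extended Euclidean Algorithm:
gcd(45, 79) = 1
Bezout coefficients: 45 × -7 + 79 × 4 = 1
So 45 × -7 ≡ 1 (mod 79)
The inverse is -7 mod 79 = 72
Verification: 45 × 72 = 3240 = 41 × 79 + 1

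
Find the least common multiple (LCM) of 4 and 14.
28

First find GCD(4, 14) using the Euclidean algorithm:
4 = 0 × 14 + 4
14 = 3 × 4 + 2
4 = 2 × 2 + 0
GCD(4, 14) = 2

LCM formula: LCM(a, b) = (a × b) / GCD(a, b)
LCM(4, 14) = (4 × 14) / 2
LCM(4, 14) = 56 / 2
LCM(4, 14) = 28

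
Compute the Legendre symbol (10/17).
(10/17) = 10^{8} mod 17 = -1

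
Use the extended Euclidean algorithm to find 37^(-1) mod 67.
Extended GCD: 37(29) + 67(-16) = 1. So 37^(-1) ≡ 29 ≡ 29 (mod 67). Verify: 37 × 29 = 1073 ≡ 1 (mod 67)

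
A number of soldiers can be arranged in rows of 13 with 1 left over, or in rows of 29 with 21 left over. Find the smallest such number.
M = 13 × 29 = 377. M₁ = 29, y₁ ≡ 9 (mod 13). M₂ = 13, y₂ ≡ 9 (mod 29). t = 1×29×9 + 21×13×9 ≡ 79 (mod 377). The smallest positive such number is 79.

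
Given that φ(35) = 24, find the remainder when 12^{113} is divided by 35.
By Euler: 12^{24} ≡ 1 (mod 35) since gcd(12, 35) = 1. 113 = 4×24 + 17. So 12^{113} ≡ 12^{17} ≡ 17 (mod 35)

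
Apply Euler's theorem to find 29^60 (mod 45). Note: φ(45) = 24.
By Euler: 29^{24} ≡ 1 (mod 45) since gcd(29, 45) = 1. 60 = 2×24 + 12. So 29^{60} ≡ 29^{12} ≡ 1 (mod 45)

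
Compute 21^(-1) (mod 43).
21^(-1) ≡ 41 (mod 43). Verification: 21 × 41 = 861 ≡ 1 (mod 43)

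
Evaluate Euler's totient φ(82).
40

Prime factorization: 82 = 2 × 41
Using the formula φ(n) = n × Π(1 - 1/p) for each prime factor p:
φ(82) = 82 × (1 - 1/2) × (1 - 1/41)
φ(82) = 40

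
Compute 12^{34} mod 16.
0

Using successive squaring:
Binary expansion of 34: 100010
Powers of 12 mod 16 (each is the square of the previous):
  12^1 ≡ 12 (mod 16)
  12^2 ≡ 12² = 144 ≡ 0 (mod 16)
  12^4 ≡ 0² = 0 ≡ 0 (mod 16)
  12^8 ≡ 0² = 0 ≡ 0 (mod 16)
  12^16 ≡ 0² = 0 ≡ 0 (mod 16)
  12^32 ≡ 0² = 0 ≡ 0 (mod 16)
34 = 32 + 2, so 12^34 = 12^32 × 12^2 ≡ 0 × 0 (mod 16)
Multiplying step by step:
  0 × 0 = 0 ≡ 0 (mod 16)
Result: 12^34 ≡ 0 (mod 16)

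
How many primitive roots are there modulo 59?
28

The number of primitive roots modulo p is φ(p-1) = φ(58)
φ(58) = 28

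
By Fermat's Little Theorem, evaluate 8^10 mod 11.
By Fermat's Little Theorem, 8^{10} ≡ 1 (mod 11) since 11 is prime and gcd(8, 11) = 1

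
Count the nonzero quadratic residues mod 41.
For prime 41, there are (p-1)/2 = (41-1)/2 = 20 quadratic residues (excluding 0).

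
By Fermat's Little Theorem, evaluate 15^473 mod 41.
By Fermat: 15^{40} ≡ 1 (mod 41). 473 ≡ 33 (mod 40). So 15^{473} ≡ 15^{33} ≡ 35 (mod 41)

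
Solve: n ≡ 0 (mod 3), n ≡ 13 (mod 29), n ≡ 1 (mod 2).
M = 3 × 29 × 2 = 174. M₁ = 58, y₁ ≡ 1 (mod 3). M₂ = 6, y₂ ≡ 5 (mod 29). M₃ = 87, y₃ ≡ 1 (mod 2). n = 0×58×1 + 13×6×5 + 1×87×1 ≡ 129 (mod 174)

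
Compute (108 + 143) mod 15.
11

(108 + 143) = 251
251 mod 15 = 11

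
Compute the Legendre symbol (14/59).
(14/59) = 14^{29} mod 59 = -1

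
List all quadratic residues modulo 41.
QRs mod 41: {1, 2, 4, 5, 8, 9, 10, 16, 18, 20, 21, 23, 25, 31, 32, 33, 36, 37, 39, 40}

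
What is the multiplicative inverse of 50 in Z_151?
50^(-1) ≡ 148 (mod 151). Verification: 50 × 148 = 7400 ≡ 1 (mod 151)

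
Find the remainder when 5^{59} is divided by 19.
By Fermat: 5^{18} ≡ 1 (mod 19). 59 = 3×18 + 5. So 5^{59} ≡ 5^{5} ≡ 9 (mod 19)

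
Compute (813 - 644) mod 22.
15

(813 - 644) = 169
169 mod 22 = 15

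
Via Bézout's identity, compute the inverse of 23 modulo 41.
Extended GCD: 23(-16) + 41(9) = 1. So 23^(-1) ≡ 25 ≡ 25 (mod 41). Verify: 23 × 25 = 575 ≡ 1 (mod 41)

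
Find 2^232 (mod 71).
Using Fermat: 2^{70} ≡ 1 (mod 71). 232 ≡ 22 (mod 70). So 2^{232} ≡ 2^{22} ≡ 50 (mod 71)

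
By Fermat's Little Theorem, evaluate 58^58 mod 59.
By Fermat's Little Theorem, 58^{58} ≡ 1 (mod 59) since 59 is prime and gcd(58, 59) = 1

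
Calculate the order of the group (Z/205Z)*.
160

Prime factorization: 205 = 5 × 41
Using the formula φ(n) = n × Π(1 - 1/p) for each prime factor p:
φ(205) = 205 × (1 - 1/5) × (1 - 1/41)
φ(205) = 160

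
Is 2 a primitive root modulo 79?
No

To verify, check if 2^(78/q) ≢ 1 (mod 79) for each prime divisor q of 78
Divisors of 78 = 78: [1, 2, 3, 6, 13, 26, 39, 78]
  2^(78/2) = 2^39 ≡ 1 (mod 79)
  2^(78/3) = 2^26 ≡ 23 (mod 79)
  2^(78/13) = 2^6 ≡ 64 (mod 79)
Conclusion: 2 is not a primitive root modulo 79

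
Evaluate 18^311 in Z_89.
Using Fermat: 18^{88} ≡ 1 (mod 89). 311 ≡ 47 (mod 88). So 18^{311} ≡ 18^{47} ≡ 47 (mod 89)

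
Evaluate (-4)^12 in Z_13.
Using Fermat: (-4)^{12} ≡ 1 (mod 13). 12 ≡ 0 (mod 12). So (-4)^{12} ≡ (-4)^{0} ≡ 1 (mod 13)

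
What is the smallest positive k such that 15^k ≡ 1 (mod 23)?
Powers of 15 mod 23: 15^1≡15, 15^2≡18, 15^3≡17, 15^4≡2, 15^5≡7, 15^6≡13, 15^7≡11, 15^8≡4, 15^9≡14, 15^10≡3, 15^11≡22, 15^12≡8, 15^13≡5, 15^14≡6, 15^15≡21, 15^16≡16, 15^17≡10, 15^18≡12, 15^19≡19, 15^20≡9, 15^21≡20, 15^22≡1. Order = 22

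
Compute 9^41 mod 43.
Using repeated squaring. 41 = 32 + 8 + 1 (binary 101001). Repeated squaring mod 43: 9^1 ≡ 9; 9^2 ≡ 9² = 81 ≡ 38; 9^4 ≡ 38² = 1444 ≡ 25; 9^8 ≡ 25² = 625 ≡ 23; 9^16 ≡ 23² = 529 ≡ 13; 9^32 ≡ 13² = 169 ≡ 40. Multiply: 9^41 = 9^32 × 9^8 × 9^1 ≡ 40 × 23 × 9 (mod 43): 40 × 23 = 920 ≡ 17; 17 × 9 = 153 ≡ 24. So 9^41 ≡ 24 (mod 43).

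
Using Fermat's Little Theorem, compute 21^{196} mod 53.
47

By Fermat's Little Theorem, a^(p-1) ≡ 1 (mod p) for prime p and gcd(a, p) = 1
Here p = 53, so 21^52 ≡ 1 (mod 53)
We can reduce the exponent: 196 mod 52 = 40
So 21^196 ≡ 21^40 (mod 53)
Computing: 21^40 mod 53 = 47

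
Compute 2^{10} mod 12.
4

Using successive squaring:
Binary expansion of 10: 1010
Powers of 2 mod 12 (each is the square of the previous):
  2^1 ≡ 2 (mod 12)
  2^2 ≡ 2² = 4 ≡ 4 (mod 12)
  2^4 ≡ 4² = 16 ≡ 4 (mod 12)
  2^8 ≡ 4² = 16 ≡ 4 (mod 12)
10 = 8 + 2, so 2^10 = 2^8 × 2^2 ≡ 4 × 4 (mod 12)
Multiplying step by step:
  4 × 4 = 16 ≡ 4 (mod 12)
Result: 2^10 ≡ 4 (mod 12)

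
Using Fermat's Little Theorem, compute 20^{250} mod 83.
59

By Fermat's Little Theorem, a^(p-1) ≡ 1 (mod p) for prime p and gcd(a, p) = 1
Here p = 83, so 20^82 ≡ 1 (mod 83)
We can reduce the exponent: 250 mod 82 = 4
So 20^250 ≡ 20^4 (mod 83)
Computing: 20^4 mod 83 = 59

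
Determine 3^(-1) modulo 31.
3^(-1) ≡ 21 (mod 31). Verification: 3 × 21 = 63 ≡ 1 (mod 31)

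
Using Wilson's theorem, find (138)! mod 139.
By Wilson's theorem, (138)! ≡ -1 ≡ 138 (mod 139)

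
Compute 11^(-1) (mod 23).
21

Using Extended Euclidean Algorithm:
gcd(11, 23) = 1
Bezout coefficients: 11 × -2 + 23 × 1 = 1
So 11 × -2 ≡ 1 (mod 23)
The inverse is -2 mod 23 = 21
Verification: 11 × 21 = 231 = 10 × 23 + 1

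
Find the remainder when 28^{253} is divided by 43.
By Fermat: 28^{42} ≡ 1 (mod 43). 253 = 6×42 + 1. So 28^{253} ≡ 28^{1} ≡ 28 (mod 43)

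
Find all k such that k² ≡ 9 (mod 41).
The square roots of 9 mod 41 are 38 and 3. Verify: 38² = 1444 ≡ 9 (mod 41)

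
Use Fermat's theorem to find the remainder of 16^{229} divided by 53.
42

By Fermat's Little Theorem, a^(p-1) ≡ 1 (mod p) for prime p and gcd(a, p) = 1
Here p = 53, so 16^52 ≡ 1 (mod 53)
We can reduce the exponent: 229 mod 52 = 21
So 16^229 ≡ 16^21 (mod 53)
Computing: 16^21 mod 53 = 42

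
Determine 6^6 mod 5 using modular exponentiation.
6 ≡ 1 (mod 5). 6 = 4 + 2 (binary 110). Repeated squaring mod 5: 1^1 ≡ 1; 1^2 ≡ 1² = 1 ≡ 1; 1^4 ≡ 1² = 1 ≡ 1. Multiply: 6^6 ≡ 1^4 × 1^2 ≡ 1 × 1 (mod 5): 1 × 1 = 1 ≡ 1. So 6^6 ≡ 1 (mod 5).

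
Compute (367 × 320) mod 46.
2

(367 × 320) = 117440
117440 mod 46 = 2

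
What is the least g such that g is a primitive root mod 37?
p - 1 = 36 has prime divisors 2, 3. h is a primitive root mod 37 iff h^(36/q) ≢ 1 (mod 37) for each such q.
h = 2: 2^18 ≡ 36, 2^12 ≡ 26 (mod 37); none is 1, so 2 has order 36 and is a primitive root.
The smallest primitive root mod 37 is g = 2.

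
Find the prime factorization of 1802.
2 × 17 × 53

Divide by primes starting from smallest:
1802 ÷ 2 = 901
901 ÷ 17 = 53
53 ÷ 53 = 1

1802 = 2 × 17 × 53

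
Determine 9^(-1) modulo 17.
9^(-1) ≡ 2 (mod 17). Verification: 9 × 2 = 18 ≡ 1 (mod 17)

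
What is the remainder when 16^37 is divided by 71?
Using repeated squaring. 37 = 32 + 4 + 1 (binary 100101). Repeated squaring mod 71: 16^1 ≡ 16; 16^2 ≡ 16² = 256 ≡ 43; 16^4 ≡ 43² = 1849 ≡ 3; 16^8 ≡ 3² = 9 ≡ 9; 16^16 ≡ 9² = 81 ≡ 10; 16^32 ≡ 10² = 100 ≡ 29. Multiply: 16^37 = 16^32 × 16^4 × 16^1 ≡ 29 × 3 × 16 (mod 71): 29 × 3 = 87 ≡ 16; 16 × 16 = 256 ≡ 43. So 16^37 ≡ 43 (mod 71).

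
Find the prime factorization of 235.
5 × 47

Divide by primes starting from smallest:
235 ÷ 5 = 47
47 ÷ 47 = 1

235 = 5 × 47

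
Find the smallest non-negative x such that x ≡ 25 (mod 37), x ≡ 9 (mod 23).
469

Using the Chinese Remainder Theorem:
M = product of moduli = 851
For equation 1: M_1 = 23, 23 ≡ 23 (mod 37), inverse of 23 mod 37 is 29 (check: 23 × 29 = 667 ≡ 1 (mod 37))
For equation 2: M_2 = 37, 37 ≡ 14 (mod 23), inverse of 37 mod 23 is 5 (check: 14 × 5 = 70 ≡ 1 (mod 23))
Combine: x ≡ Σ r_i×M_i×(M_i⁻¹ mod m_i) = 25×23×29 + 9×37×5 = 16675 + 1665 = 18340
18340 mod 851 = 469
x ≡ 469 (mod 851)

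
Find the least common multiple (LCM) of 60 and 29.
1740

First find GCD(60, 29) using the Euclidean algorithm:
60 = 2 × 29 + 2
29 = 14 × 2 + 1
2 = 2 × 1 + 0
GCD(60, 29) = 1

LCM formula: LCM(a, b) = (a × b) / GCD(a, b)
LCM(60, 29) = (60 × 29) / 1
LCM(60, 29) = 1740 / 1
LCM(60, 29) = 1740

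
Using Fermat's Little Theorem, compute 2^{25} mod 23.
8

By Fermat's Little Theorem, a^(p-1) ≡ 1 (mod p) for prime p and gcd(a, p) = 1
Here p = 23, so 2^22 ≡ 1 (mod 23)
We can reduce the exponent: 25 mod 22 = 3
So 2^25 ≡ 2^3 (mod 23)
Computing: 2^3 mod 23 = 8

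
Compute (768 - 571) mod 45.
17

(768 - 571) = 197
197 mod 45 = 17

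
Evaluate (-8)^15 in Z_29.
Using repeated squaring. (-8) ≡ 21 (mod 29). 15 = 8 + 4 + 2 + 1 (binary 1111). Repeated squaring mod 29: 21^1 ≡ 21; 21^2 ≡ 21² = 441 ≡ 6; 21^4 ≡ 6² = 36 ≡ 7; 21^8 ≡ 7² = 49 ≡ 20. Multiply: (-8)^15 ≡ 21^8 × 21^4 × 21^2 × 21^1 ≡ 20 × 7 × 6 × 21 (mod 29): 20 × 7 = 140 ≡ 24; 24 × 6 = 144 ≡ 28; 28 × 21 = 588 ≡ 8. So (-8)^15 ≡ 8 (mod 29).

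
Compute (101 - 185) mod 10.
6

(101 - 185) = -84
-84 mod 10 = 6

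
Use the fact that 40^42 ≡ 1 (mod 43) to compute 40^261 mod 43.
By Fermat: 40^{42} ≡ 1 (mod 43). 261 = 6×42 + 9. So 40^{261} ≡ 40^{9} ≡ 11 (mod 43)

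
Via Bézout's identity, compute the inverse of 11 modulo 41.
Extended GCD: 11(15) + 41(-4) = 1. So 11^(-1) ≡ 15 ≡ 15 (mod 41). Verify: 11 × 15 = 165 ≡ 1 (mod 41)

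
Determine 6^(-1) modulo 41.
6^(-1) ≡ 7 (mod 41). Verification: 6 × 7 = 42 ≡ 1 (mod 41)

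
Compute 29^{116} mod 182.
113

Using successive squaring:
Binary expansion of 116: 1110100
Powers of 29 mod 182 (each is the square of the previous):
  29^1 ≡ 29 (mod 182)
  29^2 ≡ 29² = 841 ≡ 113 (mod 182)
  29^4 ≡ 113² = 12769 ≡ 29 (mod 182)
  29^8 ≡ 29² = 841 ≡ 113 (mod 182)
  29^16 ≡ 113² = 12769 ≡ 29 (mod 182)
  29^32 ≡ 29² = 841 ≡ 113 (mod 182)
  29^64 ≡ 113² = 12769 ≡ 29 (mod 182)
116 = 64 + 32 + 16 + 4, so 29^116 = 29^64 × 29^32 × 29^16 × 29^4 ≡ 29 × 113 × 29 × 29 (mod 182)
Multiplying step by step:
  29 × 113 = 3277 ≡ 1 (mod 182)
  1 × 29 = 29 ≡ 29 (mod 182)
  29 × 29 = 841 ≡ 113 (mod 182)
Result: 29^116 ≡ 113 (mod 182)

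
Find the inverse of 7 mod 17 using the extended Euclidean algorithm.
Extended GCD: 7(5) + 17(-2) = 1. So 7^(-1) ≡ 5 ≡ 5 (mod 17). Verify: 7 × 5 = 35 ≡ 1 (mod 17)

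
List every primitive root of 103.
Primitive roots mod 103: {5, 6, 11, 12, 20, 21, 35, 40, 43, 44, 45, 48, 51, 53, 54, 62, 65, 67, 70, 71, 74, 75, 77, 78, 84, 85, 86, 87, 88, 96, 99, 101}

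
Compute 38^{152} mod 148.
112

Using successive squaring:
Binary expansion of 152: 10011000
Powers of 38 mod 148 (each is the square of the previous):
  38^1 ≡ 38 (mod 148)
  38^2 ≡ 38² = 1444 ≡ 112 (mod 148)
  38^4 ≡ 112² = 12544 ≡ 112 (mod 148)
  38^8 ≡ 112² = 12544 ≡ 112 (mod 148)
  38^16 ≡ 112² = 12544 ≡ 112 (mod 148)
  38^32 ≡ 112² = 12544 ≡ 112 (mod 148)
  38^64 ≡ 112² = 12544 ≡ 112 (mod 148)
  38^128 ≡ 112² = 12544 ≡ 112 (mod 148)
152 = 128 + 16 + 8, so 38^152 = 38^128 × 38^16 × 38^8 ≡ 112 × 112 × 112 (mod 148)
Multiplying step by step:
  112 × 112 = 12544 ≡ 112 (mod 148)
  112 × 112 = 12544 ≡ 112 (mod 148)
Result: 38^152 ≡ 112 (mod 148)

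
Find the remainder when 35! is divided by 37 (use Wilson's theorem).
(36)! = (35)! × (36) ≡ -1 (mod 37). So (35)! ≡ -1 × (36)^(-1) ≡ (-1)×(-1) = 1 (mod 37)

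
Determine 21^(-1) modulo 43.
21^(-1) ≡ 41 (mod 43). Verification: 21 × 41 = 861 ≡ 1 (mod 43)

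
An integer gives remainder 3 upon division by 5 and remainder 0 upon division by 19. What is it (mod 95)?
M = 5 × 19 = 95. M₁ = 19, y₁ ≡ 4 (mod 5). M₂ = 5, y₂ ≡ 4 (mod 19). k = 3×19×4 + 0×5×4 ≡ 38 (mod 95). The smallest positive such number is 38.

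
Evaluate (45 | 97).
(45/97) = 45^{48} mod 97 = -1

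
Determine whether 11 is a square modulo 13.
By Euler's criterion: 11^{6} ≡ 12 (mod 13). Since this equals -1 (≡ 12), 11 is not a QR.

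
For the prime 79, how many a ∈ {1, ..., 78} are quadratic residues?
For prime 79, there are (p-1)/2 = (79-1)/2 = 39 quadratic residues (excluding 0).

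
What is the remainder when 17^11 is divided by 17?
Using repeated squaring. 17 ≡ 0 (mod 17). 11 = 8 + 2 + 1 (binary 1011). Repeated squaring mod 17: 0^1 ≡ 0; 0^2 ≡ 0² = 0 ≡ 0; 0^4 ≡ 0² = 0 ≡ 0; 0^8 ≡ 0² = 0 ≡ 0. Multiply: 17^11 ≡ 0^8 × 0^2 × 0^1 ≡ 0 × 0 × 0 (mod 17): 0 × 0 = 0 ≡ 0; 0 × 0 = 0 ≡ 0. So 17^11 ≡ 0 (mod 17).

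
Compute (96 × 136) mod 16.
0

(96 × 136) = 13056
13056 mod 16 = 0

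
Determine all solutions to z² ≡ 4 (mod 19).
The square roots of 4 mod 19 are 17 and 2. Verify: 17² = 289 ≡ 4 (mod 19)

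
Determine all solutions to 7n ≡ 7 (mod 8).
1

Since gcd(7, 8) = 1 divides 7, a solution exists.
Multiply both sides by the inverse of 7 mod 8:
  7^(-1) mod 8 = 7
  x ≡ 7 × 7 ≡ 49 ≡ 1 (mod 8)
Verification: 7 × 1 = 7 = 0 × 8 + 7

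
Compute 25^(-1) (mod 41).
25^(-1) ≡ 23 (mod 41). Verification: 25 × 23 = 575 ≡ 1 (mod 41)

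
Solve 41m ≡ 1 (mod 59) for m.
41^(-1) ≡ 36 (mod 59). Verification: 41 × 36 = 1476 ≡ 1 (mod 59)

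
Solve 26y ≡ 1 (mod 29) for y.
26^(-1) ≡ 19 (mod 29). Verification: 26 × 19 = 494 ≡ 1 (mod 29)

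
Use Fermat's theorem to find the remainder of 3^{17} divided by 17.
3

By Fermat's Little Theorem, a^(p-1) ≡ 1 (mod p) for prime p and gcd(a, p) = 1
Here p = 17, so 3^16 ≡ 1 (mod 17)
We can reduce the exponent: 17 mod 16 = 1
So 3^17 ≡ 3^1 (mod 17)
Computing: 3^1 mod 17 = 3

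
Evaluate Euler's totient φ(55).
40

Prime factorization: 55 = 5 × 11
Using the formula φ(n) = n × Π(1 - 1/p) for each prime factor p:
φ(55) = 55 × (1 - 1/5) × (1 - 1/11)
φ(55) = 40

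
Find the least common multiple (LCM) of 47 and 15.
705

First find GCD(47, 15) using the Euclidean algorithm:
47 = 3 × 15 + 2
15 = 7 × 2 + 1
2 = 2 × 1 + 0
GCD(47, 15) = 1

LCM formula: LCM(a, b) = (a × b) / GCD(a, b)
LCM(47, 15) = (47 × 15) / 1
LCM(47, 15) = 705 / 1
LCM(47, 15) = 705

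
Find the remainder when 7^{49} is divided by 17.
By Fermat: 7^{16} ≡ 1 (mod 17). 49 = 3×16 + 1. So 7^{49} ≡ 7^{1} ≡ 7 (mod 17)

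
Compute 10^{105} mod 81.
55

Using successive squaring:
Binary expansion of 105: 1101001
Powers of 10 mod 81 (each is the square of the previous):
  10^1 ≡ 10 (mod 81)
  10^2 ≡ 10² = 100 ≡ 19 (mod 81)
  10^4 ≡ 19² = 361 ≡ 37 (mod 81)
  10^8 ≡ 37² = 1369 ≡ 73 (mod 81)
  10^16 ≡ 73² = 5329 ≡ 64 (mod 81)
  10^32 ≡ 64² = 4096 ≡ 46 (mod 81)
  10^64 ≡ 46² = 2116 ≡ 10 (mod 81)
105 = 64 + 32 + 8 + 1, so 10^105 = 10^64 × 10^32 × 10^8 × 10^1 ≡ 10 × 46 × 73 × 10 (mod 81)
Multiplying step by step:
  10 × 46 = 460 ≡ 55 (mod 81)
  55 × 73 = 4015 ≡ 46 (mod 81)
  46 × 10 = 460 ≡ 55 (mod 81)
Result: 10^105 ≡ 55 (mod 81)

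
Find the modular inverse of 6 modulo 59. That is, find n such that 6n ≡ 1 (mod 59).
10

Using Extended Euclidean Algorithm:
gcd(6, 59) = 1
Bezout coefficients: 6 × 10 + 59 × -1 = 1
So 6 × 10 ≡ 1 (mod 59)
The inverse is 10 mod 59 = 10
Verification: 6 × 10 = 60 = 1 × 59 + 1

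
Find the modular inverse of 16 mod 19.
16^(-1) ≡ 6 (mod 19). Verification: 16 × 6 = 96 ≡ 1 (mod 19)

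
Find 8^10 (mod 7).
8 ≡ 1 (mod 7). 10 = 8 + 2 (binary 1010). Repeated squaring mod 7: 1^1 ≡ 1; 1^2 ≡ 1² = 1 ≡ 1; 1^4 ≡ 1² = 1 ≡ 1; 1^8 ≡ 1² = 1 ≡ 1. Multiply: 8^10 ≡ 1^8 × 1^2 ≡ 1 × 1 (mod 7): 1 × 1 = 1 ≡ 1. So 8^10 ≡ 1 (mod 7).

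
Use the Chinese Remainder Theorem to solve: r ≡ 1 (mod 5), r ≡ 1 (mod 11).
M = 5 × 11 = 55. M₁ = 11, y₁ ≡ 1 (mod 5). M₂ = 5, y₂ ≡ 9 (mod 11). r = 1×11×1 + 1×5×9 ≡ 1 (mod 55)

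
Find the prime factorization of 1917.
3^3 × 71

Divide by primes starting from smallest:
1917 ÷ 3 = 639
639 ÷ 3 = 213
213 ÷ 3 = 71
71 ÷ 71 = 1

1917 = 3^3 × 71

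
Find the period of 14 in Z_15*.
Powers of 14 mod 15: 14^1≡14, 14^2≡1. Order = 2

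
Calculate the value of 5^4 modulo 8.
4 = 4 (binary 100). Repeated squaring mod 8: 5^1 ≡ 5; 5^2 ≡ 5² = 25 ≡ 1; 5^4 ≡ 1² = 1 ≡ 1. So 5^4 ≡ 1 (mod 8).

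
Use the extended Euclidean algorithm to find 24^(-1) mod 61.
Extended GCD: 24(28) + 61(-11) = 1. So 24^(-1) ≡ 28 ≡ 28 (mod 61). Verify: 24 × 28 = 672 ≡ 1 (mod 61)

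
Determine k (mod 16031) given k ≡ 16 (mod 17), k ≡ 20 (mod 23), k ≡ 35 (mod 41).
11474

Using the Chinese Remainder Theorem:
M = product of moduli = 16031
For equation 1: M_1 = 943, 943 ≡ 8 (mod 17), inverse of 943 mod 17 is 15 (check: 8 × 15 = 120 ≡ 1 (mod 17))
For equation 2: M_2 = 697, 697 ≡ 7 (mod 23), inverse of 697 mod 23 is 10 (check: 7 × 10 = 70 ≡ 1 (mod 23))
For equation 3: M_3 = 391, 391 ≡ 22 (mod 41), inverse of 391 mod 41 is 28 (check: 22 × 28 = 616 ≡ 1 (mod 41))
Combine: k ≡ Σ r_i×M_i×(M_i⁻¹ mod m_i) = 16×943×15 + 20×697×10 + 35×391×28 = 226320 + 139400 + 383180 = 748900
748900 mod 16031 = 11474
k ≡ 11474 (mod 16031)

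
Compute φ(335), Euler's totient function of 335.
264

Prime factorization: 335 = 5 × 67
Using the formula φ(n) = n × Π(1 - 1/p) for each prime factor p:
φ(335) = 335 × (1 - 1/5) × (1 - 1/67)
φ(335) = 264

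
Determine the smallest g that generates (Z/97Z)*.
5

A primitive root g modulo p has order p-1 = 96
Prime divisors of 96: [2, 3]
g is a primitive root iff g^(96/q) ≢ 1 (mod 97) for each prime divisor q
Testing small values:
  g = 2: 2^48 ≡ 1, 2^32 ≡ 35 (mod 97) → 2^48 ≡ 1, not primitive root
  g = 3: 3^48 ≡ 1, 3^32 ≡ 35 (mod 97) → 3^48 ≡ 1, not primitive root
  g = 4: 4^48 ≡ 1, 4^32 ≡ 61 (mod 97) → 4^48 ≡ 1, not primitive root
  g = 5: 5^48 ≡ 96, 5^32 ≡ 35 (mod 97) → none is 1, primitive root!
The smallest primitive root is 5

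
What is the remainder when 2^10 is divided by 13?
10 = 8 + 2 (binary 1010). Repeated squaring mod 13: 2^1 ≡ 2; 2^2 ≡ 2² = 4 ≡ 4; 2^4 ≡ 4² = 16 ≡ 3; 2^8 ≡ 3² = 9 ≡ 9. Multiply: 2^10 = 2^8 × 2^2 ≡ 9 × 4 (mod 13): 9 × 4 = 36 ≡ 10. So 2^10 ≡ 10 (mod 13).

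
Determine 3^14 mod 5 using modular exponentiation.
Using Fermat: 3^{4} ≡ 1 (mod 5). 14 ≡ 2 (mod 4). So 3^{14} ≡ 3^{2} ≡ 4 (mod 5)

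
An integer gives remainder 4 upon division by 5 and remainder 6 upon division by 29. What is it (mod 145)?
M = 5 × 29 = 145. M₁ = 29, y₁ ≡ 4 (mod 5). M₂ = 5, y₂ ≡ 6 (mod 29). y = 4×29×4 + 6×5×6 ≡ 64 (mod 145). The smallest positive such number is 64.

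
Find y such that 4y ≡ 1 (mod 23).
4^(-1) ≡ 6 (mod 23). Verification: 4 × 6 = 24 ≡ 1 (mod 23)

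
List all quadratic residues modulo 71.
QRs mod 71: {1, 2, 3, 4, 5, 6, 8, 9, 10, 12, 15, 16, 18, 19, 20, 24, 25, 27, 29, 30, 32, 36, 37, 38, 40, 43, 45, 48, 49, 50, 54, 57, 58, 60, 64}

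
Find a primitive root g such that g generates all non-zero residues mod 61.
p - 1 = 60 has prime divisors 2, 3, 5. h is a primitive root mod 61 iff h^(60/q) ≢ 1 (mod 61) for each such q.
h = 2: 2^30 ≡ 60, 2^20 ≡ 47, 2^12 ≡ 9 (mod 61); none is 1, so 2 has order 60 and is a primitive root.
The smallest primitive root mod 61 is g = 2.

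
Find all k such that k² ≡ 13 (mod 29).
The square roots of 13 mod 29 are 10 and 19. Verify: 10² = 100 ≡ 13 (mod 29)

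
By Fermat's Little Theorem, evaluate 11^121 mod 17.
By Fermat: 11^{16} ≡ 1 (mod 17). 121 = 7×16 + 9. So 11^{121} ≡ 11^{9} ≡ 6 (mod 17)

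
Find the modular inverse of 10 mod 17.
10^(-1) ≡ 12 (mod 17). Verification: 10 × 12 = 120 ≡ 1 (mod 17)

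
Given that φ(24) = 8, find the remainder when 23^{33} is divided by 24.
By Euler: 23^{8} ≡ 1 (mod 24) since gcd(23, 24) = 1. 33 = 4×8 + 1. So 23^{33} ≡ 23^{1} ≡ 23 (mod 24)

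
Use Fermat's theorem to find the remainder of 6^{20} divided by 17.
4

By Fermat's Little Theorem, a^(p-1) ≡ 1 (mod p) for prime p and gcd(a, p) = 1
Here p = 17, so 6^16 ≡ 1 (mod 17)
We can reduce the exponent: 20 mod 16 = 4
So 6^20 ≡ 6^4 (mod 17)
Computing: 6^4 mod 17 = 4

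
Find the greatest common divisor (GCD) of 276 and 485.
1

Using the Euclidean algorithm:
276 = 0 × 485 + 276
485 = 1 × 276 + 209
276 = 1 × 209 + 67
209 = 3 × 67 + 8
67 = 8 × 8 + 3
8 = 2 × 3 + 2
3 = 1 × 2 + 1
2 = 2 × 1 + 0

GCD(276, 485) = 1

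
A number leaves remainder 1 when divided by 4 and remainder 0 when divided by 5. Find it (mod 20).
M = 4 × 5 = 20. M₁ = 5, y₁ ≡ 1 (mod 4). M₂ = 4, y₂ ≡ 4 (mod 5). r = 1×5×1 + 0×4×4 ≡ 5 (mod 20)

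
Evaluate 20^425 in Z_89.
Using Fermat: 20^{88} ≡ 1 (mod 89). 425 ≡ 73 (mod 88). So 20^{425} ≡ 20^{73} ≡ 47 (mod 89)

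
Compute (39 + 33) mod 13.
7

(39 + 33) = 72
72 mod 13 = 7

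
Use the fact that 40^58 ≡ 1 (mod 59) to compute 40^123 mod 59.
By Fermat: 40^{58} ≡ 1 (mod 59). 123 = 2×58 + 7. So 40^{123} ≡ 40^{7} ≡ 32 (mod 59)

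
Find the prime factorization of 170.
2 × 5 × 17

Divide by primes starting from smallest:
170 ÷ 2 = 85
85 ÷ 5 = 17
17 ÷ 17 = 1

170 = 2 × 5 × 17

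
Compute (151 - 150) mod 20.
1

(151 - 150) = 1
1 mod 20 = 1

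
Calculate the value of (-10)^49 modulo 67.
Using repeated squaring. (-10) ≡ 57 (mod 67). 49 = 32 + 16 + 1 (binary 110001). Repeated squaring mod 67: 57^1 ≡ 57; 57^2 ≡ 57² = 3249 ≡ 33; 57^4 ≡ 33² = 1089 ≡ 17; 57^8 ≡ 17² = 289 ≡ 21; 57^16 ≡ 21² = 441 ≡ 39; 57^32 ≡ 39² = 1521 ≡ 47. Multiply: (-10)^49 ≡ 57^32 × 57^16 × 57^1 ≡ 47 × 39 × 57 (mod 67): 47 × 39 = 1833 ≡ 24; 24 × 57 = 1368 ≡ 28. So (-10)^49 ≡ 28 (mod 67).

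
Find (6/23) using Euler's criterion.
(6/23) = 6^{11} mod 23 = 1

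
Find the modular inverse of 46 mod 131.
46^(-1) ≡ 94 (mod 131). Verification: 46 × 94 = 4324 ≡ 1 (mod 131)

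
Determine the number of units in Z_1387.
1296

Prime factorization: 1387 = 19 × 73
Using the formula φ(n) = n × Π(1 - 1/p) for each prime factor p:
φ(1387) = 1387 × (1 - 1/19) × (1 - 1/73)
φ(1387) = 1296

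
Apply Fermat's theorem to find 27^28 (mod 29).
By Fermat's Little Theorem, 27^{28} ≡ 1 (mod 29) since 29 is prime and gcd(27, 29) = 1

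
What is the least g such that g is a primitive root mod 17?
p - 1 = 16 has prime divisors 2. h is a primitive root mod 17 iff h^(16/q) ≢ 1 (mod 17) for each such q.
h = 2: 2^8 ≡ 1 (mod 17); 2^8 ≡ 1, so not a primitive root.
h = 3: 3^8 ≡ 16 (mod 17); none is 1, so 3 has order 16 and is a primitive root.
The smallest primitive root mod 17 is g = 3.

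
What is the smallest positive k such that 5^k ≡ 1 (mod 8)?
Powers of 5 mod 8: 5^1≡5, 5^2≡1. Order = 2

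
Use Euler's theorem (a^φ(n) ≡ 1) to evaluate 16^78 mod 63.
By Euler: 16^{36} ≡ 1 (mod 63) since gcd(16, 63) = 1. 78 = 2×36 + 6. So 16^{78} ≡ 16^{6} ≡ 1 (mod 63)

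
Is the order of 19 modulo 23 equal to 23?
No, the actual order is 22, not 23.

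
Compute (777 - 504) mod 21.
0

(777 - 504) = 273
273 mod 21 = 0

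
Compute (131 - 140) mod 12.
3

(131 - 140) = -9
-9 mod 12 = 3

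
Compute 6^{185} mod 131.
51

Using successive squaring:
Binary expansion of 185: 10111001
Powers of 6 mod 131 (each is the square of the previous):
  6^1 ≡ 6 (mod 131)
  6^2 ≡ 6² = 36 ≡ 36 (mod 131)
  6^4 ≡ 36² = 1296 ≡ 117 (mod 131)
  6^8 ≡ 117² = 13689 ≡ 65 (mod 131)
  6^16 ≡ 65² = 4225 ≡ 33 (mod 131)
  6^32 ≡ 33² = 1089 ≡ 41 (mod 131)
  6^64 ≡ 41² = 1681 ≡ 109 (mod 131)
  6^128 ≡ 109² = 11881 ≡ 91 (mod 131)
185 = 128 + 32 + 16 + 8 + 1, so 6^185 = 6^128 × 6^32 × 6^16 × 6^8 × 6^1 ≡ 91 × 41 × 33 × 65 × 6 (mod 131)
Multiplying step by step:
  91 × 41 = 3731 ≡ 63 (mod 131)
  63 × 33 = 2079 ≡ 114 (mod 131)
  114 × 65 = 7410 ≡ 74 (mod 131)
  74 × 6 = 444 ≡ 51 (mod 131)
Result: 6^185 ≡ 51 (mod 131)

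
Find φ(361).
342

Prime factorization: 361 = 19^2
Using the formula φ(n) = n × Π(1 - 1/p) for each prime factor p:
φ(361) = 361 × (1 - 1/19)
φ(361) = 342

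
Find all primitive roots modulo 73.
Primitive roots mod 73: {5, 11, 13, 14, 15, 20, 26, 28, 29, 31, 33, 34, 39, 40, 42, 44, 45, 47, 53, 58, 59, 60, 62, 68}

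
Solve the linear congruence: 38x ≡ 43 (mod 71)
3

Since gcd(38, 71) = 1 divides 43, a solution exists.
Multiply both sides by the inverse of 38 mod 71:
  38^(-1) mod 71 = 43
  x ≡ 43 × 43 ≡ 1849 ≡ 3 (mod 71)
Verification: 38 × 3 = 114 = 1 × 71 + 43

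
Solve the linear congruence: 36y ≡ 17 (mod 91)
3

Since gcd(36, 91) = 1 divides 17, a solution exists.
Multiply both sides by the inverse of 36 mod 91:
  36^(-1) mod 91 = 43
  x ≡ 43 × 17 ≡ 731 ≡ 3 (mod 91)
Verification: 36 × 3 = 108 = 1 × 91 + 17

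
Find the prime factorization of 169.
13^2

Divide by primes starting from smallest:
169 ÷ 13 = 13
13 ÷ 13 = 1

169 = 13^2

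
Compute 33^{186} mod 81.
0

Using successive squaring:
Binary expansion of 186: 10111010
Powers of 33 mod 81 (each is the square of the previous):
  33^1 ≡ 33 (mod 81)
  33^2 ≡ 33² = 1089 ≡ 36 (mod 81)
  33^4 ≡ 36² = 1296 ≡ 0 (mod 81)
  33^8 ≡ 0² = 0 ≡ 0 (mod 81)
  33^16 ≡ 0² = 0 ≡ 0 (mod 81)
  33^32 ≡ 0² = 0 ≡ 0 (mod 81)
  33^64 ≡ 0² = 0 ≡ 0 (mod 81)
  33^128 ≡ 0² = 0 ≡ 0 (mod 81)
186 = 128 + 32 + 16 + 8 + 2, so 33^186 = 33^128 × 33^32 × 33^16 × 33^8 × 33^2 ≡ 0 × 0 × 0 × 0 × 36 (mod 81)
Multiplying step by step:
  0 × 0 = 0 ≡ 0 (mod 81)
  0 × 0 = 0 ≡ 0 (mod 81)
  0 × 0 = 0 ≡ 0 (mod 81)
  0 × 36 = 0 ≡ 0 (mod 81)
Result: 33^186 ≡ 0 (mod 81)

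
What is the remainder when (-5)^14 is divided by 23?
Using repeated squaring. (-5) ≡ 18 (mod 23). 14 = 8 + 4 + 2 (binary 1110). Repeated squaring mod 23: 18^1 ≡ 18; 18^2 ≡ 18² = 324 ≡ 2; 18^4 ≡ 2² = 4 ≡ 4; 18^8 ≡ 4² = 16 ≡ 16. Multiply: (-5)^14 ≡ 18^8 × 18^4 × 18^2 ≡ 16 × 4 × 2 (mod 23): 16 × 4 = 64 ≡ 18; 18 × 2 = 36 ≡ 13. So (-5)^14 ≡ 13 (mod 23).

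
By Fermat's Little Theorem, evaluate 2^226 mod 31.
By Fermat: 2^{30} ≡ 1 (mod 31). 226 ≡ 16 (mod 30). So 2^{226} ≡ 2^{16} ≡ 2 (mod 31)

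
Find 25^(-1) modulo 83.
10

Using Extended Euclidean Algorithm:
gcd(25, 83) = 1
Bezout coefficients: 25 × 10 + 83 × -3 = 1
So 25 × 10 ≡ 1 (mod 83)
The inverse is 10 mod 83 = 10
Verification: 25 × 10 = 250 = 3 × 83 + 1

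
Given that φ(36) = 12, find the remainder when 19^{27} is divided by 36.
By Euler: 19^{12} ≡ 1 (mod 36) since gcd(19, 36) = 1. 27 = 2×12 + 3. So 19^{27} ≡ 19^{3} ≡ 19 (mod 36)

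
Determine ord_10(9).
Powers of 9 mod 10: 9^1≡9, 9^2≡1. Order = 2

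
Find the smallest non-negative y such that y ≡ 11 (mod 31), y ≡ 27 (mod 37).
693

Using the Chinese Remainder Theorem:
M = product of moduli = 1147
For equation 1: M_1 = 37, 37 ≡ 6 (mod 31), inverse of 37 mod 31 is 26 (check: 6 × 26 = 156 ≡ 1 (mod 31))
For equation 2: M_2 = 31, 31 ≡ 31 (mod 37), inverse of 31 mod 37 is 6 (check: 31 × 6 = 186 ≡ 1 (mod 37))
Combine: y ≡ Σ r_i×M_i×(M_i⁻¹ mod m_i) = 11×37×26 + 27×31×6 = 10582 + 5022 = 15604
15604 mod 1147 = 693
y ≡ 693 (mod 1147)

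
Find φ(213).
140

Prime factorization: 213 = 3 × 71
Using the formula φ(n) = n × Π(1 - 1/p) for each prime factor p:
φ(213) = 213 × (1 - 1/3) × (1 - 1/71)
φ(213) = 140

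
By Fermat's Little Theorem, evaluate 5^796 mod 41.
By Fermat: 5^{40} ≡ 1 (mod 41). 796 ≡ 36 (mod 40). So 5^{796} ≡ 5^{36} ≡ 37 (mod 41)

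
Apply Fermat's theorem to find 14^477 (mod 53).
By Fermat: 14^{52} ≡ 1 (mod 53). 477 ≡ 9 (mod 52). So 14^{477} ≡ 14^{9} ≡ 21 (mod 53)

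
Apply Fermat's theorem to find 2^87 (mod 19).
By Fermat: 2^{18} ≡ 1 (mod 19). 87 = 4×18 + 15. So 2^{87} ≡ 2^{15} ≡ 12 (mod 19)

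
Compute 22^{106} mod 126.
22

Using successive squaring:
Binary expansion of 106: 1101010
Powers of 22 mod 126 (each is the square of the previous):
  22^1 ≡ 22 (mod 126)
  22^2 ≡ 22² = 484 ≡ 106 (mod 126)
  22^4 ≡ 106² = 11236 ≡ 22 (mod 126)
  22^8 ≡ 22² = 484 ≡ 106 (mod 126)
  22^16 ≡ 106² = 11236 ≡ 22 (mod 126)
  22^32 ≡ 22² = 484 ≡ 106 (mod 126)
  22^64 ≡ 106² = 11236 ≡ 22 (mod 126)
106 = 64 + 32 + 8 + 2, so 22^106 = 22^64 × 22^32 × 22^8 × 22^2 ≡ 22 × 106 × 106 × 106 (mod 126)
Multiplying step by step:
  22 × 106 = 2332 ≡ 64 (mod 126)
  64 × 106 = 6784 ≡ 106 (mod 126)
  106 × 106 = 11236 ≡ 22 (mod 126)
Result: 22^106 ≡ 22 (mod 126)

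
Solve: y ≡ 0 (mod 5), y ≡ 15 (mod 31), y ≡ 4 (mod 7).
M = 5 × 31 × 7 = 1085. M₁ = 217, y₁ ≡ 3 (mod 5). M₂ = 35, y₂ ≡ 8 (mod 31). M₃ = 155, y₃ ≡ 1 (mod 7). y = 0×217×3 + 15×35×8 + 4×155×1 ≡ 480 (mod 1085)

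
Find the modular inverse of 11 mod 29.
11^(-1) ≡ 8 (mod 29). Verification: 11 × 8 = 88 ≡ 1 (mod 29)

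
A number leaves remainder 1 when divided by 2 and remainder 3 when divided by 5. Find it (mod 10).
M = 2 × 5 = 10. M₁ = 5, y₁ ≡ 1 (mod 2). M₂ = 2, y₂ ≡ 3 (mod 5). r = 1×5×1 + 3×2×3 ≡ 3 (mod 10)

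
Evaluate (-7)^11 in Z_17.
Using repeated squaring. (-7) ≡ 10 (mod 17). 11 = 8 + 2 + 1 (binary 1011). Repeated squaring mod 17: 10^1 ≡ 10; 10^2 ≡ 10² = 100 ≡ 15; 10^4 ≡ 15² = 225 ≡ 4; 10^8 ≡ 4² = 16 ≡ 16. Multiply: (-7)^11 ≡ 10^8 × 10^2 × 10^1 ≡ 16 × 15 × 10 (mod 17): 16 × 15 = 240 ≡ 2; 2 × 10 = 20 ≡ 3. So (-7)^11 ≡ 3 (mod 17).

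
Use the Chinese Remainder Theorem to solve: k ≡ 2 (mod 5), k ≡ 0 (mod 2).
2

Using the Chinese Remainder Theorem:
M = product of moduli = 10
For equation 1: M_1 = 2, 2 ≡ 2 (mod 5), inverse of 2 mod 5 is 3 (check: 2 × 3 = 6 ≡ 1 (mod 5))
For equation 2: M_2 = 5, 5 ≡ 1 (mod 2), inverse of 5 mod 2 is 1 (check: 1 × 1 = 1 ≡ 1 (mod 2))
Combine: k ≡ Σ r_i×M_i×(M_i⁻¹ mod m_i) = 2×2×3 + 0×5×1 = 12 + 0 = 12
12 mod 10 = 2
k ≡ 2 (mod 10)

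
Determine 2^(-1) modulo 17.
2^(-1) ≡ 9 (mod 17). Verification: 2 × 9 = 18 ≡ 1 (mod 17)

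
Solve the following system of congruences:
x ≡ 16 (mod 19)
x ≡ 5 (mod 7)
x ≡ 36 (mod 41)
4177

Using the Chinese Remainder Theorem:
M = product of moduli = 5453
For equation 1: M_1 = 287, 287 ≡ 2 (mod 19), inverse of 287 mod 19 is 10 (check: 2 × 10 = 20 ≡ 1 (mod 19))
For equation 2: M_2 = 779, 779 ≡ 2 (mod 7), inverse of 779 mod 7 is 4 (check: 2 × 4 = 8 ≡ 1 (mod 7))
For equation 3: M_3 = 133, 133 ≡ 10 (mod 41), inverse of 133 mod 41 is 37 (check: 10 × 37 = 370 ≡ 1 (mod 41))
Combine: x ≡ Σ r_i×M_i×(M_i⁻¹ mod m_i) = 16×287×10 + 5×779×4 + 36×133×37 = 45920 + 15580 + 177156 = 238656
238656 mod 5453 = 4177
x ≡ 4177 (mod 5453)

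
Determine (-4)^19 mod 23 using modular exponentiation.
Using repeated squaring. (-4) ≡ 19 (mod 23). 19 = 16 + 2 + 1 (binary 10011). Repeated squaring mod 23: 19^1 ≡ 19; 19^2 ≡ 19² = 361 ≡ 16; 19^4 ≡ 16² = 256 ≡ 3; 19^8 ≡ 3² = 9 ≡ 9; 19^16 ≡ 9² = 81 ≡ 12. Multiply: (-4)^19 ≡ 19^16 × 19^2 × 19^1 ≡ 12 × 16 × 19 (mod 23): 12 × 16 = 192 ≡ 8; 8 × 19 = 152 ≡ 14. So (-4)^19 ≡ 14 (mod 23).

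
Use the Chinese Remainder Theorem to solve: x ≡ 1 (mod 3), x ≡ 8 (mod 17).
25

Using the Chinese Remainder Theorem:
M = product of moduli = 51
For equation 1: M_1 = 17, 17 ≡ 2 (mod 3), inverse of 17 mod 3 is 2 (check: 2 × 2 = 4 ≡ 1 (mod 3))
For equation 2: M_2 = 3, 3 ≡ 3 (mod 17), inverse of 3 mod 17 is 6 (check: 3 × 6 = 18 ≡ 1 (mod 17))
Combine: x ≡ Σ r_i×M_i×(M_i⁻¹ mod m_i) = 1×17×2 + 8×3×6 = 34 + 144 = 178
178 mod 51 = 25
x ≡ 25 (mod 51)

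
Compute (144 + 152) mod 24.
8

(144 + 152) = 296
296 mod 24 = 8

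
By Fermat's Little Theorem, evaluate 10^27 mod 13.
By Fermat: 10^{12} ≡ 1 (mod 13). 27 = 2×12 + 3. So 10^{27} ≡ 10^{3} ≡ 12 (mod 13)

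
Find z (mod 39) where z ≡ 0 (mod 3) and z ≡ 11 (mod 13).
M = 3 × 13 = 39. M₁ = 13, y₁ ≡ 1 (mod 3). M₂ = 3, y₂ ≡ 9 (mod 13). z = 0×13×1 + 11×3×9 ≡ 24 (mod 39)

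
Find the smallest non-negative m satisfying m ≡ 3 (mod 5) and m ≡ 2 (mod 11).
M = 5 × 11 = 55. M₁ = 11, y₁ ≡ 1 (mod 5). M₂ = 5, y₂ ≡ 9 (mod 11). m = 3×11×1 + 2×5×9 ≡ 13 (mod 55)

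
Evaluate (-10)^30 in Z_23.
Using Fermat: (-10)^{22} ≡ 1 (mod 23). 30 ≡ 8 (mod 22). So (-10)^{30} ≡ (-10)^{8} ≡ 2 (mod 23)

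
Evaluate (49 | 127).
(49/127) = 49^{63} mod 127 = 1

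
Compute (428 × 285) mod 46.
34

(428 × 285) = 121980
121980 mod 46 = 34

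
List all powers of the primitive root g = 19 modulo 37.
g^1, g^2, ..., g^{36} mod 37: {19, 28, 14, 7, 22, 11, 24, 12, 6, 3, 20, 10, 5, 21, 29, 33, 35, 36, 18, 9, 23, 30, 15, 26, 13, 25, 31, 34, 17, 27, 32, 16, 8, 4, 2, 1}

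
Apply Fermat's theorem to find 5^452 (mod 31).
By Fermat: 5^{30} ≡ 1 (mod 31). 452 ≡ 2 (mod 30). So 5^{452} ≡ 5^{2} ≡ 25 (mod 31)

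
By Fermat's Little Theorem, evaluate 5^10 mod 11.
By Fermat's Little Theorem, 5^{10} ≡ 1 (mod 11) since 11 is prime and gcd(5, 11) = 1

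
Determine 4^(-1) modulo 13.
4^(-1) ≡ 10 (mod 13). Verification: 4 × 10 = 40 ≡ 1 (mod 13)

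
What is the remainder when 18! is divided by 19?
By Wilson's theorem, (18)! ≡ -1 ≡ 18 (mod 19)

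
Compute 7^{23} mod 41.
26

Using successive squaring:
Binary expansion of 23: 10111
Powers of 7 mod 41 (each is the square of the previous):
  7^1 ≡ 7 (mod 41)
  7^2 ≡ 7² = 49 ≡ 8 (mod 41)
  7^4 ≡ 8² = 64 ≡ 23 (mod 41)
  7^8 ≡ 23² = 529 ≡ 37 (mod 41)
  7^16 ≡ 37² = 1369 ≡ 16 (mod 41)
23 = 16 + 4 + 2 + 1, so 7^23 = 7^16 × 7^4 × 7^2 × 7^1 ≡ 16 × 23 × 8 × 7 (mod 41)
Multiplying step by step:
  16 × 23 = 368 ≡ 40 (mod 41)
  40 × 8 = 320 ≡ 33 (mod 41)
  33 × 7 = 231 ≡ 26 (mod 41)
Result: 7^23 ≡ 26 (mod 41)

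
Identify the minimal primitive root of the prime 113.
p - 1 = 112 has prime divisors 2, 7. h is a primitive root mod 113 iff h^(112/q) ≢ 1 (mod 113) for each such q.
h = 2: 2^56 ≡ 1, 2^16 ≡ 109 (mod 113); 2^56 ≡ 1, so not a primitive root.
h = 3: 3^56 ≡ 112, 3^16 ≡ 49 (mod 113); none is 1, so 3 has order 112 and is a primitive root.
The smallest primitive root mod 113 is g = 3.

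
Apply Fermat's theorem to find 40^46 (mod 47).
By Fermat's Little Theorem, 40^{46} ≡ 1 (mod 47) since 47 is prime and gcd(40, 47) = 1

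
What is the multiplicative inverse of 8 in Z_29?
11

Using Extended Euclidean Algorithm:
gcd(8, 29) = 1
Bezout coefficients: 8 × 11 + 29 × -3 = 1
So 8 × 11 ≡ 1 (mod 29)
The inverse is 11 mod 29 = 11
Verification: 8 × 11 = 88 = 3 × 29 + 1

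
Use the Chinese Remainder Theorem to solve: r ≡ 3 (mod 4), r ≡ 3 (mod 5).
M = 4 × 5 = 20. M₁ = 5, y₁ ≡ 1 (mod 4). M₂ = 4, y₂ ≡ 4 (mod 5). r = 3×5×1 + 3×4×4 ≡ 3 (mod 20)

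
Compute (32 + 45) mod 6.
5

(32 + 45) = 77
77 mod 6 = 5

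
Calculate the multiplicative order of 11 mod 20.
Powers of 11 mod 20: 11^1≡11, 11^2≡1. Order = 2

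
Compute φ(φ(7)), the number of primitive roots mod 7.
Number of primitive roots mod 7 = φ(6) = 2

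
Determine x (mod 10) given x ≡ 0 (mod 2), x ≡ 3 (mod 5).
8

Using the Chinese Remainder Theorem:
M = product of moduli = 10
For equation 1: M_1 = 5, 5 ≡ 1 (mod 2), inverse of 5 mod 2 is 1 (check: 1 × 1 = 1 ≡ 1 (mod 2))
For equation 2: M_2 = 2, 2 ≡ 2 (mod 5), inverse of 2 mod 5 is 3 (check: 2 × 3 = 6 ≡ 1 (mod 5))
Combine: x ≡ Σ r_i×M_i×(M_i⁻¹ mod m_i) = 0×5×1 + 3×2×3 = 0 + 18 = 18
18 mod 10 = 8
x ≡ 8 (mod 10)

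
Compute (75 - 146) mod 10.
9

(75 - 146) = -71
-71 mod 10 = 9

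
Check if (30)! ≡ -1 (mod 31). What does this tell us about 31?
(30)! mod 31 = 30. Since this equals -1 (mod 31), Wilson confirms 31 is prime.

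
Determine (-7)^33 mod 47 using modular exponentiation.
Using repeated squaring. (-7) ≡ 40 (mod 47). 33 = 32 + 1 (binary 100001). Repeated squaring mod 47: 40^1 ≡ 40; 40^2 ≡ 40² = 1600 ≡ 2; 40^4 ≡ 2² = 4 ≡ 4; 40^8 ≡ 4² = 16 ≡ 16; 40^16 ≡ 16² = 256 ≡ 21; 40^32 ≡ 21² = 441 ≡ 18. Multiply: (-7)^33 ≡ 40^32 × 40^1 ≡ 18 × 40 (mod 47): 18 × 40 = 720 ≡ 15. So (-7)^33 ≡ 15 (mod 47).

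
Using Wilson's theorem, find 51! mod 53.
(52)! = (51)! × (52) ≡ -1 (mod 53). So (51)! ≡ -1 × (52)^(-1) ≡ (-1)×(-1) = 1 (mod 53)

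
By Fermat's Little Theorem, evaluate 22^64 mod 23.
By Fermat: 22^{22} ≡ 1 (mod 23). 64 = 2×22 + 20. So 22^{64} ≡ 22^{20} ≡ 1 (mod 23)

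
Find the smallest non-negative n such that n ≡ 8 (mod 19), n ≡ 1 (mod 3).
46

Using the Chinese Remainder Theorem:
M = product of moduli = 57
For equation 1: M_1 = 3, 3 ≡ 3 (mod 19), inverse of 3 mod 19 is 13 (check: 3 × 13 = 39 ≡ 1 (mod 19))
For equation 2: M_2 = 19, 19 ≡ 1 (mod 3), inverse of 19 mod 3 is 1 (check: 1 × 1 = 1 ≡ 1 (mod 3))
Combine: n ≡ Σ r_i×M_i×(M_i⁻¹ mod m_i) = 8×3×13 + 1×19×1 = 312 + 19 = 331
331 mod 57 = 46
n ≡ 46 (mod 57)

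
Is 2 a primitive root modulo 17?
No

To verify, check if 2^(16/q) ≢ 1 (mod 17) for each prime divisor q of 16
Divisors of 16 = 16: [1, 2, 4, 8, 16]
  2^(16/2) = 2^8 ≡ 1 (mod 17)
Conclusion: 2 is not a primitive root modulo 17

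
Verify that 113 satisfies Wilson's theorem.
(112)! mod 113 = 112. Since this equals -1 (mod 113), Wilson confirms 113 is prime.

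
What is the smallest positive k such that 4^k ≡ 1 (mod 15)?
Powers of 4 mod 15: 4^1≡4, 4^2≡1. Order = 2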